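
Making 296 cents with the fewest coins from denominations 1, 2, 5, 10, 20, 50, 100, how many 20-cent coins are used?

2

296 − 2×100→96 − 1×50→46 − 2×20→6 − 1×5→1 − 1×1→0
Count of 20: 2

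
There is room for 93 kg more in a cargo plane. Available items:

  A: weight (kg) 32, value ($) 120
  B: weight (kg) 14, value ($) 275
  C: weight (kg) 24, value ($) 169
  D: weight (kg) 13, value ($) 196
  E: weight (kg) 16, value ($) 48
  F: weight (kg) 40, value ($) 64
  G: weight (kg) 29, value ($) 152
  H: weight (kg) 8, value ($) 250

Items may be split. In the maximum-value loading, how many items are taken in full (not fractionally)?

Ratios (sorted): H 31.25, B 19.64, D 15.08, C 7.04, G 5.24, A 3.75, E 3.00, F 1.60
take H (8 @ 250); take B (14 @ 275); take D (13 @ 196); take C (24 @ 169); take G (29 @ 152); take 5/32 of A → 18.75. Capacity used 93/93.
5 item(s) taken whole; one partial (take 5/32 of A).

5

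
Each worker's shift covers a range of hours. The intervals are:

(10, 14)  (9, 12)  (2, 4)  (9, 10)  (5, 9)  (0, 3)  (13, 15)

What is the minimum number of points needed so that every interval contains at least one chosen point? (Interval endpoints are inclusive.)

3

Process intervals by earliest right end; each time one isn't hit yet, stab at its right endpoint.
By right end: [0,3]  [2,4]  [5,9]  [9,10]  [9,12]  [10,14]  [13,15]
[0,3] uncovered → point at 3; [5,9] uncovered → point at 9; [10,14] uncovered → point at 14.
Points: 3, 9, 14 (3 total).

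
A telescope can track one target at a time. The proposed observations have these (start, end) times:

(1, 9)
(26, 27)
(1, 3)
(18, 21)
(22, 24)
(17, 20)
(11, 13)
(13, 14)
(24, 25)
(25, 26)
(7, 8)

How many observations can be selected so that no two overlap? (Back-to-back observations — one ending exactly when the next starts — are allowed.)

Sorted by end: (1,3)  (7,8)  (1,9)  (11,13)  (13,14)  (17,20)  (18,21)  (22,24)  (24,25)  (25,26)  (26,27)
take (1,3); take (7,8); take (11,13); take (13,14); take (17,20); take (22,24); take (24,25); take (25,26); take (26,27).
Selected 9 observations.

9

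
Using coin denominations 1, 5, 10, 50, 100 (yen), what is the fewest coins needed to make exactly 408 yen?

Use the largest denomination that fits, subtract, and repeat.
408 = 4×100 + 1×5 + 3×1
Total coins = 4 + 1 + 3 = 8

8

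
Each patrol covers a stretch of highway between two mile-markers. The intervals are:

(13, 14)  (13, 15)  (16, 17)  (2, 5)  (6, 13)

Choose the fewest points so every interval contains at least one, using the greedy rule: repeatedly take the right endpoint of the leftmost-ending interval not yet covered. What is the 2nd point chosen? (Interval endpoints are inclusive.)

By right end: [2,5]  [6,13]  [13,14]  [13,15]  [16,17]
[2,5] uncovered → point at 5; [6,13] uncovered → point at 13; [16,17] uncovered → point at 17.
Points: 5, 13, 17 (3 total).

13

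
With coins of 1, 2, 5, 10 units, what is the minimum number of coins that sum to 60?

6

60 − 6×10→0
Total coins = 6 = 6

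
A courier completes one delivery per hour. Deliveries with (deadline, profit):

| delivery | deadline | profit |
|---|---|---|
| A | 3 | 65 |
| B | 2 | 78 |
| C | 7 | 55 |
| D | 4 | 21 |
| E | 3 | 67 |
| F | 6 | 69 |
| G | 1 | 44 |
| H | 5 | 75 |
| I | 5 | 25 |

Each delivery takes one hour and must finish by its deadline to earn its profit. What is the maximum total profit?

Take jobs in profit order; each goes to the latest open slot no later than its deadline.
By profit: B(d2,78), H(d5,75), F(d6,69), E(d3,67), A(d3,65), C(d7,55), G(d1,44), I(d5,25), D(d4,21)
B→slot 2; H→slot 5; F→slot 6; E→slot 3; A→slot 1; C→slot 7; G skipped; I→slot 4; D skipped.
Profit = 65 + 78 + 67 + 25 + 75 + 69 + 55 = 434

434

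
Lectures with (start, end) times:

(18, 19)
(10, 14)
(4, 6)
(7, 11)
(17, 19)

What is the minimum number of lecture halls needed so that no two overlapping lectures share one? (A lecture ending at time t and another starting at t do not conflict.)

2

Count concurrent intervals with a sweep; the peak is the room count.
starts: [4, 7, 10, 17, 18]
ends:   [6, 11, 14, 19, 19]
s4→1 e6→0 s7→1 s10→2  — peak 2.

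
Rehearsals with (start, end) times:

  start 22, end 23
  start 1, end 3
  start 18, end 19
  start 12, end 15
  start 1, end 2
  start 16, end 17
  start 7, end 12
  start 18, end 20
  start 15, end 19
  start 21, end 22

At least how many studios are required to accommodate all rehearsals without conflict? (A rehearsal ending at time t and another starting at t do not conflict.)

The answer is the maximum number of intervals overlapping at any instant.
starts: [1, 1, 7, 12, 15, 16, 18, 18, 21, 22]
ends:   [2, 3, 12, 15, 17, 19, 19, 20, 22, 23]
s1→1 s1→2 e2→1 e3→0 s7→1 e12→0 s12→1 e15→0 s15→1 s16→2 e17→1 s18→2 s18→3  — peak 3.

3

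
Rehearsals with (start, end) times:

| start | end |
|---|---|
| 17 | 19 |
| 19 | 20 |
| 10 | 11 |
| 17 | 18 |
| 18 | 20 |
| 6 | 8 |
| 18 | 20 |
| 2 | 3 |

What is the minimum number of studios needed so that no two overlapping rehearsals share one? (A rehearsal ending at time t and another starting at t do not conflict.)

3

The answer is the maximum number of intervals overlapping at any instant.
starts: [2, 6, 10, 17, 17, 18, 18, 19]
ends:   [3, 8, 11, 18, 19, 20, 20, 20]
s2→1 e3→0 s6→1 e8→0 s10→1 e11→0 s17→1 s17→2 e18→1 s18→2 s18→3  — peak 3.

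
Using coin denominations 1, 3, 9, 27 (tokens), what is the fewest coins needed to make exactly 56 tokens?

56 = 2×27 + 2×1
Total coins = 2 + 2 = 4

4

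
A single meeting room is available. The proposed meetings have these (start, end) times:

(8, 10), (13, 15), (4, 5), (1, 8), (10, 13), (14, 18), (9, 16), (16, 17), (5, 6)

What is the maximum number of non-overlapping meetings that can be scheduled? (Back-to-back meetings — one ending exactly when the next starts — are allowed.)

Sorted by end: (4,5)  (5,6)  (1,8)  (8,10)  (10,13)  (13,15)  (9,16)  (16,17)  (14,18)
take (4,5); take (5,6); take (8,10); take (10,13); take (13,15); take (16,17).
Selected 6 meetings.

6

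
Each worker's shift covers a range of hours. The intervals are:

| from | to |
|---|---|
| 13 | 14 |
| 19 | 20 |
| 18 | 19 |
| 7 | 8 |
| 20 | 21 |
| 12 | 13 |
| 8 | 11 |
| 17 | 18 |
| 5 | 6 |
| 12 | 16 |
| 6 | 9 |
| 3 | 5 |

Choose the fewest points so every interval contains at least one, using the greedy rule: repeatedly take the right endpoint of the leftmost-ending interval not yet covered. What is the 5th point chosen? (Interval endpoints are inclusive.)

20

Process intervals by earliest right end; each time one isn't hit yet, stab at its right endpoint.
Sorted: [3,5] [5,6] [7,8] [6,9] [8,11] [12,13] [13,14] [12,16] [17,18] [18,19] [19,20] [20,21]
{[3,5],[5,6]} hit by 5; {[7,8],[6,9],[8,11]} hit by 8; {[12,13],[13,14],[12,16]} hit by 13; {[17,18],[18,19]} hit by 18; {[19,20],[20,21]} hit by 20.
Points: 5, 8, 13, 18, 20 (5 total).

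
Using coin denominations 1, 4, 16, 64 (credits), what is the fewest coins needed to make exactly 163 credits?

7

163 − 2×64→35 − 2×16→3 − 3×1→0
Total coins = 2 + 2 + 3 = 7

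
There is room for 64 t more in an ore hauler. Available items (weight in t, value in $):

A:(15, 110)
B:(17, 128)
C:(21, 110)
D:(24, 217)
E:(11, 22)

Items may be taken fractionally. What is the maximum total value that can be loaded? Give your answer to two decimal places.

Order: D (217/24=9.04) > B (128/17=7.53) > A (110/15=7.33) > C (110/21=5.24) > E (22/11=2.00)
Fill: take D (24 @ 217) → take B (17 @ 128) → take A (15 @ 110) → take 8/21 of C → 41.90; 64/64 used.
Total value = 496.90

496.90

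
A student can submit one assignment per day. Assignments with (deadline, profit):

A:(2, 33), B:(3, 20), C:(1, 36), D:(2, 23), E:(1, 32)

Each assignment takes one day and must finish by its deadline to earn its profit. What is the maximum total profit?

89

Take jobs in profit order; each goes to the latest open slot no later than its deadline.
Profit order: C=36 A=33 E=32 D=23 B=20
Assign: C→slot 1, A→slot 2, E skipped, D skipped, B→slot 3.
Slots: [1:C] [2:A] [3:B]
Profit = 36 + 33 + 20 = 89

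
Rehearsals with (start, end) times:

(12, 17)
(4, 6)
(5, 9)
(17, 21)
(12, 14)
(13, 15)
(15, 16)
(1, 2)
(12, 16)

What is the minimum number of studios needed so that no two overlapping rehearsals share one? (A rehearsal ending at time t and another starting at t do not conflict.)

Count concurrent intervals with a sweep; the peak is the room count.
Events (time:±→running): 1:+→1 2:-→0 4:+→1 5:+→2 6:-→1 9:-→0 12:+→1 12:+→2 12:+→3 13:+→4 … peak 4.

4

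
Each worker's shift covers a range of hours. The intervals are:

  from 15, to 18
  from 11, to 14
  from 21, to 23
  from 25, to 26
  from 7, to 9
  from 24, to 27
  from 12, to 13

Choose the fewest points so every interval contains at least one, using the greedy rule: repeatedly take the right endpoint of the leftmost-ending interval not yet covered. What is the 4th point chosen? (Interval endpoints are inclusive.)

By right end: [7,9]  [12,13]  [11,14]  [15,18]  [21,23]  [25,26]  [24,27]
[7,9] uncovered → point at 9; [12,13] uncovered → point at 13; [15,18] uncovered → point at 18; [21,23] uncovered → point at 23; [25,26] uncovered → point at 26.
Points: 9, 13, 18, 23, 26 (5 total).

23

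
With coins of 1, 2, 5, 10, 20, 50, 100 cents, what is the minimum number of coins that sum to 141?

4

Greedy: take as many of the largest coin as possible, then repeat with the remainder.
141 − 1×100→41 − 2×20→1 − 1×1→0
Total coins = 1 + 2 + 1 = 4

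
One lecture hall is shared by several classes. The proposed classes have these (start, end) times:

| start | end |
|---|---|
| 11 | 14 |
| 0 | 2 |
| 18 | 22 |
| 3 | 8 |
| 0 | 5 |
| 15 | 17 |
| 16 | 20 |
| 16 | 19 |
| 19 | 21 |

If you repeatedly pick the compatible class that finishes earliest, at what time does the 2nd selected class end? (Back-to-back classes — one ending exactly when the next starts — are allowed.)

8

Sort by end time and greedily take each interval whose start is ≥ the last chosen end.
Sorted by end: (0,2)  (0,5)  (3,8)  (11,14)  (15,17)  (16,19)  (16,20)  (19,21)  (18,22)
take (0,2); take (3,8); take (11,14); take (15,17); take (19,21); skip (18,22).
Selected: (0,2) (3,8) (11,14) (15,17) (19,21)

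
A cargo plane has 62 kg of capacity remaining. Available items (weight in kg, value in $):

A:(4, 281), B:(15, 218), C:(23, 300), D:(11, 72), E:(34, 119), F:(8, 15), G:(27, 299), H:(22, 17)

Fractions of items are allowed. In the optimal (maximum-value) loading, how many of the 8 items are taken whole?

3

Sort by value per unit weight and fill in that order.
Ratios (sorted): A 70.25, B 14.53, C 13.04, G 11.07, D 6.55, E 3.50, F 1.88, H 0.77
take A (4 @ 281); take B (15 @ 218); take C (23 @ 300); take 20/27 of G → 221.48. Capacity used 62/62.
3 item(s) taken whole; one partial (take 20/27 of G).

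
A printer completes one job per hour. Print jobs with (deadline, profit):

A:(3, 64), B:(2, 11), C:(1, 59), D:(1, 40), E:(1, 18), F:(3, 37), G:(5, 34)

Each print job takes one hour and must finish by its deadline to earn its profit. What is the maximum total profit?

194

Profit order: A=64 C=59 D=40 F=37 G=34 E=18 B=11
Assign: A→slot 3, C→slot 1, D skipped, F→slot 2, G→slot 5, E skipped, B skipped.
Slots: [1:C] [2:F] [3:A] [5:G]
Profit = 59 + 37 + 64 + 34 = 194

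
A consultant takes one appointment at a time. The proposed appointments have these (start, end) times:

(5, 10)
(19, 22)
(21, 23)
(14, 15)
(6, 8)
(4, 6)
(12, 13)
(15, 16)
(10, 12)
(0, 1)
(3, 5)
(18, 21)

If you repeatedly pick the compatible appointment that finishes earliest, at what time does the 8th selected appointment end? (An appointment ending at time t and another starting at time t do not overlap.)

By end time: (0,1), (3,5), (4,6), (6,8), (5,10), (10,12), (12,13), (14,15), (15,16), (18,21), (19,22), (21,23).
Pick (0,1); next start ≥ 1 → (3,5); next start ≥ 5 → (6,8); next start ≥ 8 → (10,12); next start ≥ 12 → (12,13); next start ≥ 13 → (14,15); next start ≥ 15 → (15,16); next start ≥ 16 → (18,21); next start ≥ 21 → (21,23).
Selected: (0,1) (3,5) (6,8) (10,12) (12,13) (14,15) (15,16) (18,21) (21,23)

21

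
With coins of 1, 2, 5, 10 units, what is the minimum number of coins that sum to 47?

6

47 − 4×10→7 − 1×5→2 − 1×2→0
Total coins = 4 + 1 + 1 = 6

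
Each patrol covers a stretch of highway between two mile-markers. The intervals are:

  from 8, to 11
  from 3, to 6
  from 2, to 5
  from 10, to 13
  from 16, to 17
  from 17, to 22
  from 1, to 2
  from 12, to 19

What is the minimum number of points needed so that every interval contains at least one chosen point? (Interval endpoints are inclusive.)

Sort by right endpoint; whenever an interval is uncovered, place a point at its right end.
By right end: [1,2]  [2,5]  [3,6]  [8,11]  [10,13]  [16,17]  [12,19]  [17,22]
[1,2] uncovered → point at 2; [3,6] uncovered → point at 6; [8,11] uncovered → point at 11; [16,17] uncovered → point at 17.
Points: 2, 6, 11, 17 (4 total).

4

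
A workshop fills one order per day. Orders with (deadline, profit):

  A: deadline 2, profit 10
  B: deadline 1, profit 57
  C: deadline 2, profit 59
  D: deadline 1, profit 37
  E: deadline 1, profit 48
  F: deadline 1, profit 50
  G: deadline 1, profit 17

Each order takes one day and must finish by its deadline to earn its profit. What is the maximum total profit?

116

Profit order: C=59 B=57 F=50 E=48 D=37 G=17 A=10
Assign: C→slot 2, B→slot 1, F skipped, E skipped, D skipped, G skipped, A skipped.
Slots: [1:B] [2:C]
Profit = 57 + 59 = 116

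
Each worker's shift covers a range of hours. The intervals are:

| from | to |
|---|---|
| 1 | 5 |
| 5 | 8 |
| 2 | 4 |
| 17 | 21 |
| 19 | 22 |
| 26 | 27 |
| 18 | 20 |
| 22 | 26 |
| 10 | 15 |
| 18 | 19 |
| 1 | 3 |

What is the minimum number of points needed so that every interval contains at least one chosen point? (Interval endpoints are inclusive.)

Process intervals by earliest right end; each time one isn't hit yet, stab at its right endpoint.
By right end: [1,3]  [2,4]  [1,5]  [5,8]  [10,15]  [18,19]  [18,20]  [17,21]  [19,22]  [22,26]  [26,27]
[1,3] uncovered → point at 3; [5,8] uncovered → point at 8; [10,15] uncovered → point at 15; [18,19] uncovered → point at 19; [22,26] uncovered → point at 26.
Points: 3, 8, 15, 19, 26 (5 total).

5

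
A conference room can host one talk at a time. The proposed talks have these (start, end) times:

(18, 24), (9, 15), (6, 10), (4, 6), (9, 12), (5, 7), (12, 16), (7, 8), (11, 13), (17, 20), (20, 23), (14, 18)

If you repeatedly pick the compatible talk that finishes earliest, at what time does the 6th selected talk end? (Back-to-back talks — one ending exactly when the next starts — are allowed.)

23

By end time: (4,6), (5,7), (7,8), (6,10), (9,12), (11,13), (9,15), (12,16), (14,18), (17,20), (20,23), (18,24).
Pick (4,6); next start ≥ 6 → (7,8); next start ≥ 8 → (9,12); next start ≥ 12 → (12,16); next start ≥ 16 → (17,20); next start ≥ 20 → (20,23).
Selected: (4,6) (7,8) (9,12) (12,16) (17,20) (20,23)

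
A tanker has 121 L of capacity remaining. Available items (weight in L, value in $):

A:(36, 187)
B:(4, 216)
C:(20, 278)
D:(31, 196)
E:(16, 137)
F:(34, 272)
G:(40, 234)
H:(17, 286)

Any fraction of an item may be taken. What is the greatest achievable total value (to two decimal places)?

Ratios (sorted): B 54.00, H 16.82, C 13.90, E 8.56, F 8.00, D 6.32, G 5.85, A 5.19
take B (4 @ 216); take H (17 @ 286); take C (20 @ 278); take E (16 @ 137); take F (34 @ 272); take 30/31 of D → 189.68. Capacity used 121/121.
Total value = 1378.68

1378.68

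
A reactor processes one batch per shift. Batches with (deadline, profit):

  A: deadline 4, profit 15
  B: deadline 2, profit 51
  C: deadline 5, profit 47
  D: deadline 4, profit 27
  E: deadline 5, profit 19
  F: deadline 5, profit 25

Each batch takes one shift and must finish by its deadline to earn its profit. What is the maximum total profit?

169

Sort by profit descending; place each in the latest free slot ≤ its deadline.
Profit order: B=51 C=47 D=27 F=25 E=19 A=15
Assign: B→slot 2, C→slot 5, D→slot 4, F→slot 3, E→slot 1, A skipped.
Slots: [1:E] [2:B] [3:F] [4:D] [5:C]
Profit = 19 + 51 + 25 + 27 + 47 = 169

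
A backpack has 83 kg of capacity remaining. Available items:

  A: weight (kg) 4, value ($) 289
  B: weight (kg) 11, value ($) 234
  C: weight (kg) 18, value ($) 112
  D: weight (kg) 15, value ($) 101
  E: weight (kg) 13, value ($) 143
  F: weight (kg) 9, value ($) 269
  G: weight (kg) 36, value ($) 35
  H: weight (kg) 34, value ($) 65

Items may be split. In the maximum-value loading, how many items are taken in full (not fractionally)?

6

Ratios (sorted): A 72.25, F 29.89, B 21.27, E 11.00, D 6.73, C 6.22, H 1.91, G 0.97
take A (4 @ 289); take F (9 @ 269); take B (11 @ 234); take E (13 @ 143); take D (15 @ 101); take C (18 @ 112); take 13/34 of H → 24.85. Capacity used 83/83.
6 item(s) taken whole; one partial (take 13/34 of H).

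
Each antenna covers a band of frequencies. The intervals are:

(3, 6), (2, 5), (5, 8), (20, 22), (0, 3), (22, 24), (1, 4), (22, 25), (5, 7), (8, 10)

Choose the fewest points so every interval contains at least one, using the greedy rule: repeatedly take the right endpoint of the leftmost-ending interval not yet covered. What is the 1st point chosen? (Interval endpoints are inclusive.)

3

Sorted: [0,3] [1,4] [2,5] [3,6] [5,7] [5,8] [8,10] [20,22] [22,24] [22,25]
{[0,3],[1,4],[2,5],[3,6]} hit by 3; {[5,7],[5,8]} hit by 7; {[8,10]} hit by 10; {[20,22],[22,24],[22,25]} hit by 22.
Points: 3, 7, 10, 22 (4 total).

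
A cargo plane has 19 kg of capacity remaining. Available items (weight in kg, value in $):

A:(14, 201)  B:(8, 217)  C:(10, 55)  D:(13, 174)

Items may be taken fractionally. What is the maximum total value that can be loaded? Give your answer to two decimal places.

374.93

Order: B (217/8=27.12) > A (201/14=14.36) > D (174/13=13.38) > C (55/10=5.50)
Fill: take B (8 @ 217) → take 11/14 of A → 157.93; 19/19 used.
Total value = 374.93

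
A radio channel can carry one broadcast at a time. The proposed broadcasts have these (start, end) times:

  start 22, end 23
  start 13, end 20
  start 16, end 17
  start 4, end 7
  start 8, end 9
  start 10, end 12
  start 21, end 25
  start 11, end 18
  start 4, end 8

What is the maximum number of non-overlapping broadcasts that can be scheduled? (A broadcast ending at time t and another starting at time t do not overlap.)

5

Sort by end time and greedily take each interval whose start is ≥ the last chosen end.
By end time: (4,7), (4,8), (8,9), (10,12), (16,17), (11,18), (13,20), (22,23), (21,25).
Pick (4,7); next start ≥ 7 → (8,9); next start ≥ 9 → (10,12); next start ≥ 12 → (16,17); next start ≥ 17 → (22,23).
Selected 5 broadcasts.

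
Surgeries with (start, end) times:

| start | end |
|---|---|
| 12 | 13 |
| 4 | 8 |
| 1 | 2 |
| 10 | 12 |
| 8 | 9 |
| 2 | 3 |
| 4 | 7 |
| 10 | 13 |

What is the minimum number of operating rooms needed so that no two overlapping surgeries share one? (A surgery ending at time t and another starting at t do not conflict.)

starts: [1, 2, 4, 4, 8, 10, 10, 12]
ends:   [2, 3, 7, 8, 9, 12, 13, 13]
s1→1 e2→0 s2→1 e3→0 s4→1 s4→2  — peak 2.

2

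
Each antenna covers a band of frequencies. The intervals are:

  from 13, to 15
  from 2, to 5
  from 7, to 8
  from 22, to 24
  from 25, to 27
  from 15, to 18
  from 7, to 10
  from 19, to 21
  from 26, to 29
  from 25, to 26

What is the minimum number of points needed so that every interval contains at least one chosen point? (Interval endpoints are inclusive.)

6

Sort by right endpoint; whenever an interval is uncovered, place a point at its right end.
By right end: [2,5]  [7,8]  [7,10]  [13,15]  [15,18]  [19,21]  [22,24]  [25,26]  [25,27]  [26,29]
[2,5] uncovered → point at 5; [7,8] uncovered → point at 8; [13,15] uncovered → point at 15; [19,21] uncovered → point at 21; [22,24] uncovered → point at 24; [25,26] uncovered → point at 26.
Points: 5, 8, 15, 21, 24, 26 (6 total).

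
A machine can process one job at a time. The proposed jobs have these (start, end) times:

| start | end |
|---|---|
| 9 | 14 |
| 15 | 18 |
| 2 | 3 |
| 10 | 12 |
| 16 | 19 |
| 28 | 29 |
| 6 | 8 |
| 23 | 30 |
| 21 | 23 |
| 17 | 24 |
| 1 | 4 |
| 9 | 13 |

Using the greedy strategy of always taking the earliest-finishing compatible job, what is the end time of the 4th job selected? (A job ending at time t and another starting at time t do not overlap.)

By end time: (2,3), (1,4), (6,8), (10,12), (9,13), (9,14), (15,18), (16,19), (21,23), (17,24), (28,29), (23,30).
Pick (2,3); next start ≥ 3 → (6,8); next start ≥ 8 → (10,12); next start ≥ 12 → (15,18); next start ≥ 18 → (21,23); next start ≥ 23 → (28,29).
Selected: (2,3) (6,8) (10,12) (15,18) (21,23) (28,29)

18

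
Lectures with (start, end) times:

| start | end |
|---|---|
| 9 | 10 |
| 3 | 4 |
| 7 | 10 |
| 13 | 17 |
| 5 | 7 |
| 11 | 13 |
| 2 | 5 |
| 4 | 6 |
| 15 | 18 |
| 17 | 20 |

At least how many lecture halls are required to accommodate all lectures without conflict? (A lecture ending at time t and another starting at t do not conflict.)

2

The answer is the maximum number of intervals overlapping at any instant.
starts: [2, 3, 4, 5, 7, 9, 11, 13, 15, 17]
ends:   [4, 5, 6, 7, 10, 10, 13, 17, 18, 20]
s2→1 s3→2  — peak 2.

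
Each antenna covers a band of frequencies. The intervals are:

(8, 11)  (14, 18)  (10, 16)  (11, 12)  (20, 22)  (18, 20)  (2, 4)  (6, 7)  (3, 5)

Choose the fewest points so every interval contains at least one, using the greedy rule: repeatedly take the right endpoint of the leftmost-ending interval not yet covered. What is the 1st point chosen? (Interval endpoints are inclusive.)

Process intervals by earliest right end; each time one isn't hit yet, stab at its right endpoint.
Sorted: [2,4] [3,5] [6,7] [8,11] [11,12] [10,16] [14,18] [18,20] [20,22]
{[2,4],[3,5]} hit by 4; {[6,7]} hit by 7; {[8,11],[11,12],[10,16]} hit by 11; {[14,18],[18,20]} hit by 18; {[20,22]} hit by 22.
Points: 4, 7, 11, 18, 22 (5 total).

4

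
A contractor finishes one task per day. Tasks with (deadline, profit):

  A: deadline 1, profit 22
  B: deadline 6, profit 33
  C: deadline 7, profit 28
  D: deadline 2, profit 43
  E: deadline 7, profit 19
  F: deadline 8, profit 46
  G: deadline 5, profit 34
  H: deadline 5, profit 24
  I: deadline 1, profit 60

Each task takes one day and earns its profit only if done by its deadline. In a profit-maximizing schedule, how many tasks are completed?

Profit order: I=60 F=46 D=43 G=34 B=33 C=28 H=24 A=22 E=19
Assign: I→slot 1, F→slot 8, D→slot 2, G→slot 5, B→slot 6, C→slot 7, H→slot 4, A skipped, E→slot 3.
Slots: [1:I] [2:D] [3:E] [4:H] [5:G] [6:B] [7:C] [8:F]
8 of 9 scheduled.

8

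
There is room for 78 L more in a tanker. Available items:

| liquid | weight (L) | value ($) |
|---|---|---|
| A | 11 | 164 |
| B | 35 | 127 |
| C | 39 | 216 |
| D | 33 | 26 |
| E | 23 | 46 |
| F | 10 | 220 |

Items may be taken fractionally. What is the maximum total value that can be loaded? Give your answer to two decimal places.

Order: F (220/10=22.00) > A (164/11=14.91) > C (216/39=5.54) > B (127/35=3.63) > E (46/23=2.00) > D (26/33=0.79)
Fill: take F (10 @ 220) → take A (11 @ 164) → take C (39 @ 216) → take 18/35 of B → 65.31; 78/78 used.
Total value = 665.31

665.31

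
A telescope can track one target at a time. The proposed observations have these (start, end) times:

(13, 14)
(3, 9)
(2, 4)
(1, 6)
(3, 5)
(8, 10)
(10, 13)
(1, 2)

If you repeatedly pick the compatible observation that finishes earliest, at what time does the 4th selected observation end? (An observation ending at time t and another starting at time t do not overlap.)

13

Order by finish time; keep every interval that doesn't clash with the previous kept one.
By end time: (1,2), (2,4), (3,5), (1,6), (3,9), (8,10), (10,13), (13,14).
Pick (1,2); next start ≥ 2 → (2,4); next start ≥ 4 → (8,10); next start ≥ 10 → (10,13); next start ≥ 13 → (13,14).
Selected: (1,2) (2,4) (8,10) (10,13) (13,14)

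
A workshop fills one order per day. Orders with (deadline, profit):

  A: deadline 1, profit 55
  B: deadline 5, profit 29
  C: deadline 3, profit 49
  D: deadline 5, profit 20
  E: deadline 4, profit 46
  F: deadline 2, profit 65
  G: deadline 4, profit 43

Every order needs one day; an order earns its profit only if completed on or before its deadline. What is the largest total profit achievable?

244

Sort by profit descending; place each in the latest free slot ≤ its deadline.
By profit: F(d2,65), A(d1,55), C(d3,49), E(d4,46), G(d4,43), B(d5,29), D(d5,20)
F→slot 2; A→slot 1; C→slot 3; E→slot 4; G skipped; B→slot 5; D skipped.
Profit = 55 + 65 + 49 + 46 + 29 = 244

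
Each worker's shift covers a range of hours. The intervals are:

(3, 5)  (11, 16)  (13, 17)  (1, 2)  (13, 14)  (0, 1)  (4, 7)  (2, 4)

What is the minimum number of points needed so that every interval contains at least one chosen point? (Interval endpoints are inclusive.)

3

Sort by right endpoint; whenever an interval is uncovered, place a point at its right end.
By right end: [0,1]  [1,2]  [2,4]  [3,5]  [4,7]  [13,14]  [11,16]  [13,17]
[0,1] uncovered → point at 1; [2,4] uncovered → point at 4; [13,14] uncovered → point at 14.
Points: 1, 4, 14 (3 total).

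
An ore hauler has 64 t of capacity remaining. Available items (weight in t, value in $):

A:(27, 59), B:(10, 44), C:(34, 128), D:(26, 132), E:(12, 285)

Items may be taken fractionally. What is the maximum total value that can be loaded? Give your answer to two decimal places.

Greedy by value/weight ratio, highest first.
Order: E (285/12=23.75) > D (132/26=5.08) > B (44/10=4.40) > C (128/34=3.76) > A (59/27=2.19)
Fill: take E (12 @ 285) → take D (26 @ 132) → take B (10 @ 44) → take 16/34 of C → 60.24; 64/64 used.
Total value = 521.24

521.24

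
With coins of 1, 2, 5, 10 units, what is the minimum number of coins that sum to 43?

Greedy: take as many of the largest coin as possible, then repeat with the remainder.
43 = 4×10 + 1×2 + 1×1
Total coins = 4 + 1 + 1 = 6

6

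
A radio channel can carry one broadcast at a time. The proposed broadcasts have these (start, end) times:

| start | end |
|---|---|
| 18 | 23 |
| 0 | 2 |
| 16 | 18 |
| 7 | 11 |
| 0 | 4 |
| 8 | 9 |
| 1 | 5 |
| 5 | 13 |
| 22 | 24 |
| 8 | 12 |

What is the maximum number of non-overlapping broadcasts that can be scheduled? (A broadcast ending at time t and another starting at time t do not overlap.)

Order by finish time; keep every interval that doesn't clash with the previous kept one.
Sorted by end: (0,2)  (0,4)  (1,5)  (8,9)  (7,11)  (8,12)  (5,13)  (16,18)  (18,23)  (22,24)
take (0,2); skip (0,4); take (8,9); skip (7,11); skip (8,12); skip (5,13); take (16,18); take (18,23); skip (22,24).
Selected 4 broadcasts.

4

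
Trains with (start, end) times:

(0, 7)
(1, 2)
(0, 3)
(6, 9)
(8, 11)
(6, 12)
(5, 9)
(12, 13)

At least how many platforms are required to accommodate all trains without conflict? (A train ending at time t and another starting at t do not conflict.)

4

Count concurrent intervals with a sweep; the peak is the room count.
Events (time:±→running): 0:+→1 0:+→2 1:+→3 2:-→2 3:-→1 5:+→2 6:+→3 6:+→4 … peak 4.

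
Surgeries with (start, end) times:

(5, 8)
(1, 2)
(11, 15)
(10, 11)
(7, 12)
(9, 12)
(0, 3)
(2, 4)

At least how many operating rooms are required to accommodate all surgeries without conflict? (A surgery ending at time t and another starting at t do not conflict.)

Events (time:±→running): 0:+→1 1:+→2 2:-→1 2:+→2 3:-→1 4:-→0 5:+→1 7:+→2 8:-→1 9:+→2 10:+→3 … peak 3.

3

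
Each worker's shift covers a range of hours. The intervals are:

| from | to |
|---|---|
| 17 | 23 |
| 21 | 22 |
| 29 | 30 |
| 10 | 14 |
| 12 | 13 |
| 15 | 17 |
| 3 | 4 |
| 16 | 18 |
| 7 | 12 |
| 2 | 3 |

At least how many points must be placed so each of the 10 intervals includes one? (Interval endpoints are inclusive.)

Sort by right endpoint; whenever an interval is uncovered, place a point at its right end.
Sorted: [2,3] [3,4] [7,12] [12,13] [10,14] [15,17] [16,18] [21,22] [17,23] [29,30]
{[2,3],[3,4]} hit by 3; {[7,12],[12,13],[10,14]} hit by 12; {[15,17],[16,18]} hit by 17; {[21,22],[17,23]} hit by 22; {[29,30]} hit by 30.
Points: 3, 12, 17, 22, 30 (5 total).

5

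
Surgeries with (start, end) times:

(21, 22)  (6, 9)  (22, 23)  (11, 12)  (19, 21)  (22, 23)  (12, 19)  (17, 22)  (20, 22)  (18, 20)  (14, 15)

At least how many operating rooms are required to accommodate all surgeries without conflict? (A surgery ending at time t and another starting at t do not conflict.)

3

Events (time:±→running): 6:+→1 9:-→0 11:+→1 12:-→0 12:+→1 14:+→2 15:-→1 17:+→2 18:+→3 … peak 3.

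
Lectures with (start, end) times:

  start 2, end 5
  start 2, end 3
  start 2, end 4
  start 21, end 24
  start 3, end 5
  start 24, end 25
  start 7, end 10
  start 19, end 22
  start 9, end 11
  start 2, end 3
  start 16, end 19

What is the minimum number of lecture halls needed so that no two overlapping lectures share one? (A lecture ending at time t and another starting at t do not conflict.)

4

The answer is the maximum number of intervals overlapping at any instant.
Events (time:±→running): 2:+→1 2:+→2 2:+→3 2:+→4 … peak 4.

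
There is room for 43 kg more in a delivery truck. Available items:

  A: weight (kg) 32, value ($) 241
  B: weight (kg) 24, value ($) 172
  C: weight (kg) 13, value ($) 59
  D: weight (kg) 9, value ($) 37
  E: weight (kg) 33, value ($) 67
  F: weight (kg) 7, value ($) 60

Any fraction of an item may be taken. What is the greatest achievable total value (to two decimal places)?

329.67

Order: F (60/7=8.57) > A (241/32=7.53) > B (172/24=7.17) > C (59/13=4.54) > D (37/9=4.11) > E (67/33=2.03)
Fill: take F (7 @ 60) → take A (32 @ 241) → take 4/24 of B → 28.67; 43/43 used.
Total value = 329.67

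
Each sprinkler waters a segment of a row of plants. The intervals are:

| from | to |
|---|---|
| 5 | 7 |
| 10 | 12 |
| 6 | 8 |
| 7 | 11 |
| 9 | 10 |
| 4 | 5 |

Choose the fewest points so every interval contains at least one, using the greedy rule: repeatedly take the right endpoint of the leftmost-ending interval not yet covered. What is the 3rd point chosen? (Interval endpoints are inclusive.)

Process intervals by earliest right end; each time one isn't hit yet, stab at its right endpoint.
Sorted: [4,5] [5,7] [6,8] [9,10] [7,11] [10,12]
{[4,5],[5,7]} hit by 5; {[6,8]} hit by 8; {[9,10],[7,11],[10,12]} hit by 10.
Points: 5, 8, 10 (3 total).

10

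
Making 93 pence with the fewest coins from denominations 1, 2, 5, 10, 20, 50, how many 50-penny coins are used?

Use the largest denomination that fits, subtract, and repeat.
93 − 1×50→43 − 2×20→3 − 1×2→1 − 1×1→0
Count of 50: 1

1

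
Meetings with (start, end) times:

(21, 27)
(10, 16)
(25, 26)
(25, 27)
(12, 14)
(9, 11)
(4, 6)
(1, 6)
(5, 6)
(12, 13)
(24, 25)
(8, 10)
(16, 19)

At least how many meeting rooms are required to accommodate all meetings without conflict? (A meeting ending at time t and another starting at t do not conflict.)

3

Events (time:±→running): 1:+→1 4:+→2 5:+→3 … peak 3.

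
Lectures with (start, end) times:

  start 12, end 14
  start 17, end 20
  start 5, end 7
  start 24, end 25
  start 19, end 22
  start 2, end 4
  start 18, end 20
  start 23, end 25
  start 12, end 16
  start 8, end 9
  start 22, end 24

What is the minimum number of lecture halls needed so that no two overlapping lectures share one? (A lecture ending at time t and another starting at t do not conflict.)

starts: [2, 5, 8, 12, 12, 17, 18, 19, 22, 23, 24]
ends:   [4, 7, 9, 14, 16, 20, 20, 22, 24, 25, 25]
s2→1 e4→0 s5→1 e7→0 s8→1 e9→0 s12→1 s12→2 e14→1 e16→0 s17→1 s18→2 s19→3  — peak 3.

3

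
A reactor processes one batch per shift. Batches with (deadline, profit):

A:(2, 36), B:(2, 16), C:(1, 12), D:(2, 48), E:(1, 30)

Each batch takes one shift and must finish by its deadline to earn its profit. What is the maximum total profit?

84

Take jobs in profit order; each goes to the latest open slot no later than its deadline.
Profit order: D=48 A=36 E=30 B=16 C=12
Assign: D→slot 2, A→slot 1, E skipped, B skipped, C skipped.
Slots: [1:A] [2:D]
Profit = 36 + 48 = 84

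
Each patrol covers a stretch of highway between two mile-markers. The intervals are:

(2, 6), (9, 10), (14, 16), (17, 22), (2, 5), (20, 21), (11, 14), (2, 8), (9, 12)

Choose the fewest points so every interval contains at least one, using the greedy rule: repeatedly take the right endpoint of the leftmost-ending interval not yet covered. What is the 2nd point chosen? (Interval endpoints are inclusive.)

Process intervals by earliest right end; each time one isn't hit yet, stab at its right endpoint.
Sorted: [2,5] [2,6] [2,8] [9,10] [9,12] [11,14] [14,16] [20,21] [17,22]
{[2,5],[2,6],[2,8]} hit by 5; {[9,10],[9,12]} hit by 10; {[11,14],[14,16]} hit by 14; {[20,21],[17,22]} hit by 21.
Points: 5, 10, 14, 21 (4 total).

10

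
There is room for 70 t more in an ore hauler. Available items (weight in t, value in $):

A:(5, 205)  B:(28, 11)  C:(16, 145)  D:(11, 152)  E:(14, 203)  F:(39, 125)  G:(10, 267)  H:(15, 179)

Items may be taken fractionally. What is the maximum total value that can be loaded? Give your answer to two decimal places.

1141.94

Sort by value per unit weight and fill in that order.
Ratios (sorted): A 41.00, G 26.70, E 14.50, D 13.82, H 11.93, C 9.06, F 3.21, B 0.39
take A (5 @ 205); take G (10 @ 267); take E (14 @ 203); take D (11 @ 152); take H (15 @ 179); take 15/16 of C → 135.94. Capacity used 70/70.
Total value = 1141.94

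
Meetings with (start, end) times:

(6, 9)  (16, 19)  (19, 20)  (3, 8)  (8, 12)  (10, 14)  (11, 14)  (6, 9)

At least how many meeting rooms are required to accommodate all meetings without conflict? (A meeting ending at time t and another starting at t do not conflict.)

The answer is the maximum number of intervals overlapping at any instant.
starts: [3, 6, 6, 8, 10, 11, 16, 19]
ends:   [8, 9, 9, 12, 14, 14, 19, 20]
s3→1 s6→2 s6→3  — peak 3.

3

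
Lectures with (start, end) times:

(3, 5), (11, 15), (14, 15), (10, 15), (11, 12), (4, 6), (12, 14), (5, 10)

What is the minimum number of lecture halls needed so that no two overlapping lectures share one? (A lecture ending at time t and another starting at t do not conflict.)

Events (time:±→running): 3:+→1 4:+→2 5:-→1 5:+→2 6:-→1 10:-→0 10:+→1 11:+→2 11:+→3 … peak 3.

3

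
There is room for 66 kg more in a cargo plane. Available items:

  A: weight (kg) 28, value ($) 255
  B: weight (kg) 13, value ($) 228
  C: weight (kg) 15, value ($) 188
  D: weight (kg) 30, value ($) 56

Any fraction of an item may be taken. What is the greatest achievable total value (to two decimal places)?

689.67

Sort by value per unit weight and fill in that order.
Ratios (sorted): B 17.54, C 12.53, A 9.11, D 1.87
take B (13 @ 228); take C (15 @ 188); take A (28 @ 255); take 10/30 of D → 18.67. Capacity used 66/66.
Total value = 689.67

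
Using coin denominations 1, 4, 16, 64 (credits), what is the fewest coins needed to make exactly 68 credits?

68 = 1×64 + 1×4
Total coins = 1 + 1 = 2

2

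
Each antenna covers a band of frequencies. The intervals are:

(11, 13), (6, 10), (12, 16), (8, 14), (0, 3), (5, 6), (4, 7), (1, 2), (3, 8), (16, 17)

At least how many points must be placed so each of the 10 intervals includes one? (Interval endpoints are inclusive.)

By right end: [1,2]  [0,3]  [5,6]  [4,7]  [3,8]  [6,10]  [11,13]  [8,14]  [12,16]  [16,17]
[1,2] uncovered → point at 2; [5,6] uncovered → point at 6; [11,13] uncovered → point at 13; [16,17] uncovered → point at 17.
Points: 2, 6, 13, 17 (4 total).

4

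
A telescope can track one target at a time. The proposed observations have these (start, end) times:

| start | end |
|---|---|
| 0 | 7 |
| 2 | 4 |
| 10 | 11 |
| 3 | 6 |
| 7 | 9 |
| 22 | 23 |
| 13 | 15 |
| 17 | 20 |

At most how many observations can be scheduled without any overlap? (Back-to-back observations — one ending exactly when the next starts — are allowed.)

Sorted by end: (2,4)  (3,6)  (0,7)  (7,9)  (10,11)  (13,15)  (17,20)  (22,23)
take (2,4); take (7,9); take (10,11); take (13,15); take (17,20); take (22,23).
Selected 6 observations.

6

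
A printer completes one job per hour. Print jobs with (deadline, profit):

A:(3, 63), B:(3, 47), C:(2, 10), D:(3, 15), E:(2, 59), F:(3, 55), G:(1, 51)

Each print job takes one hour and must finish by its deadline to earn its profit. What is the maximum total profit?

By profit: A(d3,63), E(d2,59), F(d3,55), G(d1,51), B(d3,47), D(d3,15), C(d2,10)
A→slot 3; E→slot 2; F→slot 1; G skipped; B skipped; D skipped; C skipped.
Profit = 55 + 59 + 63 = 177

177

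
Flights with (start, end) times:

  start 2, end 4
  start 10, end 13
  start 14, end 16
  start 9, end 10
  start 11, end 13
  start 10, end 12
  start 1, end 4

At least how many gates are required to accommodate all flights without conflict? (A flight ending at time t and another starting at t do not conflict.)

3

Count concurrent intervals with a sweep; the peak is the room count.
starts: [1, 2, 9, 10, 10, 11, 14]
ends:   [4, 4, 10, 12, 13, 13, 16]
s1→1 s2→2 e4→1 e4→0 s9→1 e10→0 s10→1 s10→2 s11→3  — peak 3.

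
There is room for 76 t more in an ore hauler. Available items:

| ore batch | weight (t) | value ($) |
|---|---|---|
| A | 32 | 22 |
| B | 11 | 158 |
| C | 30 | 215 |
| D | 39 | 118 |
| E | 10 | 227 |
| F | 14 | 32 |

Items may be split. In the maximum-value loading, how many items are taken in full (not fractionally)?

3

Ratios (sorted): E 22.70, B 14.36, C 7.17, D 3.03, F 2.29, A 0.69
take E (10 @ 227); take B (11 @ 158); take C (30 @ 215); take 25/39 of D → 75.64. Capacity used 76/76.
3 item(s) taken whole; one partial (take 25/39 of D).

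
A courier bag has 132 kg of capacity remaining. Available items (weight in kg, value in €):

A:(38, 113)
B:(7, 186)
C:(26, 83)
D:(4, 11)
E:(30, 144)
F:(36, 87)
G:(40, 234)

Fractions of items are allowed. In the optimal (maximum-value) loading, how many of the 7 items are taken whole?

4

Greedy by value/weight ratio, highest first.
Ratios (sorted): B 26.57, G 5.85, E 4.80, C 3.19, A 2.97, D 2.75, F 2.42
take B (7 @ 186); take G (40 @ 234); take E (30 @ 144); take C (26 @ 83); take 29/38 of A → 86.24. Capacity used 132/132.
4 item(s) taken whole; one partial (take 29/38 of A).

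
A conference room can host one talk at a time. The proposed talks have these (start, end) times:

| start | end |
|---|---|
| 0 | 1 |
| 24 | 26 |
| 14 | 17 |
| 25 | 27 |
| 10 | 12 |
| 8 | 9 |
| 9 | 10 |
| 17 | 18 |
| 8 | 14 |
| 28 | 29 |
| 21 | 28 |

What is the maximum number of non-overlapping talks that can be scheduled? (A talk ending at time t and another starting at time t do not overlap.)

8

Sort by end time and greedily take each interval whose start is ≥ the last chosen end.
By end time: (0,1), (8,9), (9,10), (10,12), (8,14), (14,17), (17,18), (24,26), (25,27), (21,28), (28,29).
Pick (0,1); next start ≥ 1 → (8,9); next start ≥ 9 → (9,10); next start ≥ 10 → (10,12); next start ≥ 12 → (14,17); next start ≥ 17 → (17,18); next start ≥ 18 → (24,26); next start ≥ 26 → (28,29).
Selected 8 talks.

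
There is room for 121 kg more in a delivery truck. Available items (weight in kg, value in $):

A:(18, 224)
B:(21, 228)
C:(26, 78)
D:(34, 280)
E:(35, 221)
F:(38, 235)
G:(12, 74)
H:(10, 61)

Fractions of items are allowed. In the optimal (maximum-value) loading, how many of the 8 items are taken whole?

4

Sort by value per unit weight and fill in that order.
Order: A (224/18=12.44) > B (228/21=10.86) > D (280/34=8.24) > E (221/35=6.31) > F (235/38=6.18) > G (74/12=6.17) > H (61/10=6.10) > C (78/26=3.00)
Fill: take A (18 @ 224) → take B (21 @ 228) → take D (34 @ 280) → take E (35 @ 221) → take 13/38 of F → 80.39; 121/121 used.
4 item(s) taken whole; one partial (take 13/38 of F).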